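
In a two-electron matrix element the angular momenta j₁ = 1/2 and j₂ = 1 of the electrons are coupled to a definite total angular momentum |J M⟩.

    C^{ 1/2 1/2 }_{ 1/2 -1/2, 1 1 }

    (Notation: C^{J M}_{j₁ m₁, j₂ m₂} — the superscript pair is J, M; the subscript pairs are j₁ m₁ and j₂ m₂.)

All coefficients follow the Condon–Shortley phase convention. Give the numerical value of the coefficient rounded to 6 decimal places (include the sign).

triangle: 1!·0!·1!/3! = 1/6
(j±m)!: 0!·1!·2!·0!·1!·0! = 2
prefactor² = (2J+1)·Δ·N² = 2/3
  k=1: −1/(1!·0!·0!·1!·0!·0!) = -1
Σ = -1  ⇒  CG² = 2/3·(-1)² = 2/3
CG = −√(2/3) = -0.816497

−√(2/3) ≈ -0.816497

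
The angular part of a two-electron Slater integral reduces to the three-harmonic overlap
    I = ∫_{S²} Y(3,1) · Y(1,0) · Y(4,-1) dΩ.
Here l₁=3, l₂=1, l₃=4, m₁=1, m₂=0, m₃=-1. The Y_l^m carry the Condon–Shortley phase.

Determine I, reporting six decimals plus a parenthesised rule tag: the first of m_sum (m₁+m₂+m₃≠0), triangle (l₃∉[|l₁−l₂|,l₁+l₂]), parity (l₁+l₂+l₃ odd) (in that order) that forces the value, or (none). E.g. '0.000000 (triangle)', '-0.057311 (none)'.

m-sum 0 ✓  L=8 even ✓  2≤4≤4 ✓
Π(2lᵢ+1) = 7×3×9 = 189
triangle coeff Δ(3,1,4) = 1/252
Σ_t [0,0]: t=0:+1/36 = 1/36
(3j)²=4/63 [(3 1 4; 0 0 0)], sign=+1
Σ_t [0,0]: t=0:+1/48 = 1/48
(3j)²=5/84 [(3 1 4; 1 0 -1)], sign=-1
⇒ 4πI² = 5/7
I = (-1)√(5/7/(4π)) = -0.23841361
No selection rule forces the value: the integral is nonzero (none).

-0.238414 (none)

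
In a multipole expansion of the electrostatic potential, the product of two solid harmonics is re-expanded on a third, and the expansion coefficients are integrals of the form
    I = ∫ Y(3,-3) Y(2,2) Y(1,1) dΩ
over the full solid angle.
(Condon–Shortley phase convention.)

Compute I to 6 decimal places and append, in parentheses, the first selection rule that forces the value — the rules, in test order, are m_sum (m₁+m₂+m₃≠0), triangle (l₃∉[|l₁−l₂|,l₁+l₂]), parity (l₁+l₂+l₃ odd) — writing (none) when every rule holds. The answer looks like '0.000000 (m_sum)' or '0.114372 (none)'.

m-sum 0 ✓  L=6 even ✓  1≤1≤5 ✓
Π(2lᵢ+1) = 7×5×3 = 105
triangle coeff Δ(3,2,1) = 1/105
Σ_t [2,2]: t=2:+1/4 = 1/4
(3j)²=3/35 [(3 2 1; 0 0 0)], sign=-1
Σ_t [4,4]: t=4:+1/48 = 1/48
(3j)²=1/7 [(3 2 1; -3 2 1)], sign=+1
⇒ 4πI² = 9/7
I = (-1)√(9/7/(4π)) = -0.31986543
No selection rule forces the value: the integral is nonzero (none).

-0.319865 (none)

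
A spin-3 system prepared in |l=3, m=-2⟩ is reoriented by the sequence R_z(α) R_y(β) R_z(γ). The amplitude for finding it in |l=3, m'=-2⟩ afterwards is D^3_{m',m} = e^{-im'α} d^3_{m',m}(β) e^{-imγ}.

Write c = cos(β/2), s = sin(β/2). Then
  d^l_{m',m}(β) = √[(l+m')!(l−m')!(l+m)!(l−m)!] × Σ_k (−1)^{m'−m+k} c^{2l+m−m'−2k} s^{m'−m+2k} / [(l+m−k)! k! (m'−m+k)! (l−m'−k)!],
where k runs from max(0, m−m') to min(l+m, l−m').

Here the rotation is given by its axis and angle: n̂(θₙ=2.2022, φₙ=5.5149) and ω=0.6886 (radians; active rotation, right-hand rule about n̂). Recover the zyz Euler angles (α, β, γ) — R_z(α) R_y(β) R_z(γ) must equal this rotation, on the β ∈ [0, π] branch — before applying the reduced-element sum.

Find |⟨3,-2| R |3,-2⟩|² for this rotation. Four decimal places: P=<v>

Axis–angle → zyz. n̂ = (sinθₙcosφₙ, sinθₙsinφₙ, cosθₙ) = (+0.580460, -0.560926, -0.590278), ω = 0.6886.
R = I cosω + sinω [n̂]ₓ + (1−cosω) n̂n̂ᵀ gives
  R = [+0.848911, +0.300905, -0.434518; -0.449288, +0.843831, -0.293411; +0.278370, +0.444303, +0.851531]
β = atan2(√(R₁₃²+R₂₃²), R₃₃) = 0.551899; α = atan2(R₂₃, R₁₃) mod 2π = 3.735519; γ = atan2(R₃₂, −R₃₁) mod 2π = 2.130497
Split into d^3_{-2,-2}(β=0.5519) × two z-phases.
c=cos(0.551899/2)=0.962167, s=sin(0.551899/2)=0.272460; N=√[1·120·1·120]=120.000000
k: max(0,(-2)−(-2))=0 … min(3+(-2),3−(-2))=1
  k=0: (−1)^0·120.0000/(120)·0.9622^6·0.2725^0 = +0.793419
  k=1: (−1)^1·120.0000/(24)·0.9622^4·0.2725^2 = -0.318111
d^3_{-2,-2}(0.5519) = +0.793419 -0.318111 = +0.475308
|D^3_{-2,-2}|² = |d^3_{-2,-2}(β)|² = (+0.475308)² = 0.225918 (the z-rotation phases have unit modulus)

P=0.2259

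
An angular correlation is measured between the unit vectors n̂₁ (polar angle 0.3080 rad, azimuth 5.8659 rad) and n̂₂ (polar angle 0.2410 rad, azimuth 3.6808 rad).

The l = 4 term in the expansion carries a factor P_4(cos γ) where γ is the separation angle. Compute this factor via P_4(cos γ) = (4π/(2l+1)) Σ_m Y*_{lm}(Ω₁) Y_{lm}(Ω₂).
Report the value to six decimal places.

0.114584

Addition theorem: P_4(cos γ) = (4π/9) Σ_m Y*_{lm}(Ω₁) Y_{lm}(Ω₂), m = −4…4:
  term(m=-4) = (-0.000004, 0.000003)   from Y*(Ω₁)=(-0.000367, -0.003720), Y(Ω₂)=(-0.000794, -0.001196)
  term(m=-3) = (0.000529, 0.000148)   from Y*(Ω₁)=(0.010420, -0.031555), Y(Ω₂)=(0.000774, 0.016508)
  term(m=-2) = (-0.005898, -0.016559)   from Y*(Ω₁)=(0.110584, -0.122031), Y(Ω₂)=(0.050458, -0.094059)
  term(m=-1) = (-0.104414, 0.148033)   from Y*(Ω₁)=(0.419390, -0.185924), Y(Ω₂)=(-0.338851, 0.202752)
  term(m=+0) = (0.301640, 0.000000)   from Y*(Ω₁)=(0.488680, -0.000000), Y(Ω₂)=(0.617255, 0.000000)
  term(m=+1) = (-0.104414, -0.148033)   from Y*(Ω₁)=(-0.419390, -0.185924), Y(Ω₂)=(0.338851, 0.202752)
  term(m=+2) = (-0.005898, 0.016559)   from Y*(Ω₁)=(0.110584, 0.122031), Y(Ω₂)=(0.050458, 0.094059)
  term(m=+3) = (0.000529, -0.000148)   from Y*(Ω₁)=(-0.010420, -0.031555), Y(Ω₂)=(-0.000774, 0.016508)
  term(m=+4) = (-0.000004, -0.000003)   from Y*(Ω₁)=(-0.000367, 0.003720), Y(Ω₂)=(-0.000794, 0.001196)
Accumulated sum (0.082065, -0.000000); after 4π/(2l+1) scaling, (0.114584, -0.000000) ⇒ P_4 = 0.114584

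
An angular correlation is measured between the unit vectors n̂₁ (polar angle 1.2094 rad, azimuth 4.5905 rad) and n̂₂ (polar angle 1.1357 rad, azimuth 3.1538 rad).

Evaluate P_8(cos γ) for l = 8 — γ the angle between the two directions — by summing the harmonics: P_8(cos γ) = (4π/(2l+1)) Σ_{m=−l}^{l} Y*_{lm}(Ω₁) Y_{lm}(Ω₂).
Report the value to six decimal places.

-0.177250

Summing Y*_{l m}(θ₁,φ₁)·Y_{l m}(θ₂,φ₂) over m ∈ [−8, 8]; prefactor 4π/(2·8+1) = 0.739198:
  [-8]  conj(Y_{8,-8})(Ω₁) = +0.169506-0.250075i ; Y_{8,-8}(Ω₂) = +0.234585-0.022982i ; Δ = +0.034016-0.062559i
  [-7]  conj(Y_{8,-7})(Ω₁) = +0.344144+0.300363i ; Y_{8,-7}(Ω₂) = -0.436632+0.037402i ; Δ = -0.161498-0.118277i
  [-6]  conj(Y_{8,-6})(Ω₁) = -0.164268+0.147402i ; Y_{8,-6}(Ω₂) = +0.347573-0.025503i ; Δ = -0.053336+0.055422i
  [-5]  conj(Y_{8,-5})(Ω₁) = +0.132558+0.189886i ; Y_{8,-5}(Ω₂) = +0.070300-0.004296i ; Δ = +0.010135+0.012779i
  [-4]  conj(Y_{8,-4})(Ω₁) = -0.282487+0.149790i ; Y_{8,-4}(Ω₂) = -0.358179+0.017504i ; Δ = +0.098559-0.058596i
  [-3]  conj(Y_{8,-3})(Ω₁) = +0.032454+0.084761i ; Y_{8,-3}(Ω₂) = +0.106509-0.003902i ; Δ = +0.003787+0.008901i
  [-2]  conj(Y_{8,-2})(Ω₁) = -0.320438+0.079701i ; Y_{8,-2}(Ω₂) = +0.305240-0.007454i ; Δ = -0.097216+0.026716i
  [-1]  conj(Y_{8,-1})(Ω₁) = +0.003460+0.028246i ; Y_{8,-1}(Ω₂) = -0.171328+0.002092i ; Δ = -0.000652-0.004832i
  [+0]  conj(Y_{8,0})(Ω₁) = -0.328118-0.000000i ; Y_{8,0}(Ω₂) = -0.282289+0.000000i ; Δ = +0.092624+0.000000i
  [+1]  conj(Y_{8,1})(Ω₁) = -0.003460+0.028246i ; Y_{8,1}(Ω₂) = +0.171328+0.002092i ; Δ = -0.000652+0.004832i
  [+2]  conj(Y_{8,2})(Ω₁) = -0.320438-0.079701i ; Y_{8,2}(Ω₂) = +0.305240+0.007454i ; Δ = -0.097216-0.026716i
  [+3]  conj(Y_{8,3})(Ω₁) = -0.032454+0.084761i ; Y_{8,3}(Ω₂) = -0.106509-0.003902i ; Δ = +0.003787-0.008901i
  [+4]  conj(Y_{8,4})(Ω₁) = -0.282487-0.149790i ; Y_{8,4}(Ω₂) = -0.358179-0.017504i ; Δ = +0.098559+0.058596i
  [+5]  conj(Y_{8,5})(Ω₁) = -0.132558+0.189886i ; Y_{8,5}(Ω₂) = -0.070300-0.004296i ; Δ = +0.010135-0.012779i
  [+6]  conj(Y_{8,6})(Ω₁) = -0.164268-0.147402i ; Y_{8,6}(Ω₂) = +0.347573+0.025503i ; Δ = -0.053336-0.055422i
  [+7]  conj(Y_{8,7})(Ω₁) = -0.344144+0.300363i ; Y_{8,7}(Ω₂) = +0.436632+0.037402i ; Δ = -0.161498+0.118277i
  [+8]  conj(Y_{8,8})(Ω₁) = +0.169506+0.250075i ; Y_{8,8}(Ω₂) = +0.234585+0.022982i ; Δ = +0.034016+0.062559i
Total Σ_m = -0.239787-0.000000i. Multiply by 0.739198: -0.177250-0.000000i. P_8(cos γ) = -0.177250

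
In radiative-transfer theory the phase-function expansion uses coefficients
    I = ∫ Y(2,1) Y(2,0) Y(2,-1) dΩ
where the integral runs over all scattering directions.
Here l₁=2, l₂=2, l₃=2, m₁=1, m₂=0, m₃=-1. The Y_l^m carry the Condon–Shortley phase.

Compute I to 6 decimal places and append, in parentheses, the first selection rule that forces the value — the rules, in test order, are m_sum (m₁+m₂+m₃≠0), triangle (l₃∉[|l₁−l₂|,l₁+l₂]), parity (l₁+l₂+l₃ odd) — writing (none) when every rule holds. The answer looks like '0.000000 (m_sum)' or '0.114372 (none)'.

Rules hold: Σm=0, L=6 even, 0≤2≤4.
N = 5·5·5 = 125
Δ = 2!·2!·2!/7! = 1/630
Racah Σ t=0..2: t=0:+1/8 t=1:−1/1 t=2:+1/8 = -3/4
⇒ 3j(2 2 2; 0 0 0)² = 2/35, sgn -1
Racah Σ t=0..1: t=0:+1/4 t=1:−1/2 = -1/4
⇒ 3j(2 2 2; 1 0 -1)² = 1/70, sgn +1
4πI² = N·(3j₀)²·(3jₘ)² = 5/49
I = -1·√(0.102041/4π) = -0.09011188
No selection rule forces the value: the integral is nonzero (none).

-0.090112 (none)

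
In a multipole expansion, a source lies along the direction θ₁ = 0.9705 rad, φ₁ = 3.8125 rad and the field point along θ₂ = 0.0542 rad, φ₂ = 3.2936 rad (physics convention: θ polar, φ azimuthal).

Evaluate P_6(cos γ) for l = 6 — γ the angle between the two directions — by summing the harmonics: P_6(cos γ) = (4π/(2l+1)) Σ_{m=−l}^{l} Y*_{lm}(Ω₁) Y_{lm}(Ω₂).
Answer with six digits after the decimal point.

Expand P_6 via completeness: Σ_{m} conj(Y_{6,m}) at Ω₁ times Y_{6,m} at Ω₂ —
  term(m=-6) = -0.00000 + 0.00000j   from Y*(Ω₁)=-0.09671 - 0.11791j, Y(Ω₂)=0.00000 - 0.00000j
  term(m=-5) = -0.00000 + 0.00000j   from Y*(Ω₁)=0.35348 + 0.07643j, Y(Ω₂)=-0.00000 + 0.00000j
  term(m=-4) = -0.00001 + 0.00001j   from Y*(Ω₁)=-0.37242 + 0.18357j, Y(Ω₂)=0.00003 - 0.00002j
  term(m=-3) = 0.00000 + 0.00009j   from Y*(Ω₁)=0.04510 - 0.09532j, Y(Ω₂)=-0.00074 + 0.00036j
  term(m=-2) = -0.00236 - 0.00401j   from Y*(Ω₁)=-0.06965 - 0.29883j, Y(Ω₂)=0.01446 - 0.00454j
  term(m=-1) = -0.03558 - 0.02032j   from Y*(Ω₁)=0.18241 + 0.14479j, Y(Ω₂)=-0.17391 + 0.02664j
  term(m=+0) = 0.24673 + 0.00000j   from Y*(Ω₁)=0.25024 + 0.00000j, Y(Ω₂)=0.98597 + 0.00000j
  term(m=+1) = -0.03558 + 0.02032j   from Y*(Ω₁)=-0.18241 + 0.14479j, Y(Ω₂)=0.17391 + 0.02664j
  term(m=+2) = -0.00236 + 0.00401j   from Y*(Ω₁)=-0.06965 + 0.29883j, Y(Ω₂)=0.01446 + 0.00454j
  term(m=+3) = 0.00000 - 0.00009j   from Y*(Ω₁)=-0.04510 - 0.09532j, Y(Ω₂)=0.00074 + 0.00036j
  term(m=+4) = -0.00001 - 0.00001j   from Y*(Ω₁)=-0.37242 - 0.18357j, Y(Ω₂)=0.00003 + 0.00002j
  term(m=+5) = -0.00000 - 0.00000j   from Y*(Ω₁)=-0.35348 + 0.07643j, Y(Ω₂)=0.00000 + 0.00000j
  term(m=+6) = -0.00000 - 0.00000j   from Y*(Ω₁)=-0.09671 + 0.11791j, Y(Ω₂)=0.00000 + 0.00000j
Σ over m = 0.17083 - 0.00000j; ×(4π/13) → 0.16513 - 0.00000j. Real part: 0.165133

0.165133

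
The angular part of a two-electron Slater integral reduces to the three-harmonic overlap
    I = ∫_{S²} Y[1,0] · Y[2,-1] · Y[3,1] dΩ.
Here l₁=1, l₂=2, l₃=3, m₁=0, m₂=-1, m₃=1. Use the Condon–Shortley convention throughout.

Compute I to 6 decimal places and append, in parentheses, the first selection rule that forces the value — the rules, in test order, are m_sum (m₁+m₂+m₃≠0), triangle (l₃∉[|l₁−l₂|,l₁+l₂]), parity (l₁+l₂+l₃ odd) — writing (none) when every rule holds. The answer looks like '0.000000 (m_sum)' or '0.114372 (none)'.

m-sum 0 ✓  L=6 even ✓  1≤3≤3 ✓
Π(2lᵢ+1) = 3×5×7 = 105
triangle coeff Δ(1,2,3) = 1/105
Σ_t [0,0]: t=0:+1/4 = 1/4
(3j)²=3/35 [(1 2 3; 0 0 0)], sign=-1
Σ_t [0,0]: t=0:+1/6 = 1/6
(3j)²=8/105 [(1 2 3; 0 -1 1)], sign=+1
⇒ 4πI² = 24/35
I = (-1)√(24/35/(4π)) = -0.23359668
No selection rule forces the value: the integral is nonzero (none).

-0.233597 (none)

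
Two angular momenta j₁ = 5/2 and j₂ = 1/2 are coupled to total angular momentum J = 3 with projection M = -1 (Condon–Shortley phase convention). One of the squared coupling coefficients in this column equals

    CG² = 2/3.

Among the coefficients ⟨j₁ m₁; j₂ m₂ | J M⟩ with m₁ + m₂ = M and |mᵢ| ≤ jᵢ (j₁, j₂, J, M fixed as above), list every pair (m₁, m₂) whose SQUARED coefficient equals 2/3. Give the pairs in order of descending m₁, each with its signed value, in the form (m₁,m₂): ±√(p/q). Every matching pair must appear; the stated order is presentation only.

(-1/2,-1/2): +√(2/3)

Admissible pairs with m₁+m₂ = M = -1: (-3/2,1/2), (-1/2,-1/2)
  (m₁,m₂)=(-1/2,-1/2): CG² = 2/3, CG = +√(2/3)   ← matches the target
  (m₁,m₂)=(-3/2,1/2): CG² = 1/3, CG = +√(1/3)
Pairs with CG² = 2/3: (-1/2,-1/2): +√(2/3)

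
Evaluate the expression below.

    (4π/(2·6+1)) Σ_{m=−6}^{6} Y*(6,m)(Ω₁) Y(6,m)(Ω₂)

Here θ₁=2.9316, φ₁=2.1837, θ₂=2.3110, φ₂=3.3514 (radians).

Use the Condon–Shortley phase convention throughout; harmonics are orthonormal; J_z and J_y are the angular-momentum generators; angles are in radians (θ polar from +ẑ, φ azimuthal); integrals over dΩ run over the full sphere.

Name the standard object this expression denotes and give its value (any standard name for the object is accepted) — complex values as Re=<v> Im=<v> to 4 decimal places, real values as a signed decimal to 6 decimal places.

This sum is the spherical-harmonic addition theorem: it equals the Legendre polynomial P_l(cos γ) of the angle γ between the two directions.
Summing Y*_{l m}(θ₁,φ₁)·Y_{l m}(θ₂,φ₂) over m ∈ [−6, 6]; prefactor 4π/(2·6+1) = 0.966644:
  term(m=-6) = 0.00000 - 0.00000j   from Y*(Ω₁)=0.00003 + 0.00002j, Y(Ω₂)=0.02402 - 0.07448j
  term(m=-5) = 0.00014 + 0.00007j   from Y*(Ω₁)=0.00005 + 0.00064j, Y(Ω₂)=0.12342 - 0.21469j
  term(m=-4) = -0.00011 + 0.00272j   from Y*(Ω₁)=-0.00495 + 0.00408j, Y(Ω₂)=0.28356 - 0.31586j
  term(m=-3) = -0.01438 + 0.00544j   from Y*(Ω₁)=-0.04186 - 0.01149j, Y(Ω₂)=0.28638 - 0.20855j
  term(m=-2) = 0.00875 + 0.00912j   from Y*(Ω₁)=-0.06689 - 0.18615j, Y(Ω₂)=-0.05834 + 0.02602j
  term(m=-1) = -0.07985 + 0.18725j   from Y*(Ω₁)=0.31395 - 0.44643j, Y(Ω₂)=-0.36481 + 0.07768j
  term(m=+0) = -0.02557 + 0.00000j   from Y*(Ω₁)=0.59722 + 0.00000j, Y(Ω₂)=-0.04281 + 0.00000j
  term(m=+1) = -0.07985 - 0.18725j   from Y*(Ω₁)=-0.31395 - 0.44643j, Y(Ω₂)=0.36481 + 0.07768j
  term(m=+2) = 0.00875 - 0.00912j   from Y*(Ω₁)=-0.06689 + 0.18615j, Y(Ω₂)=-0.05834 - 0.02602j
  term(m=+3) = -0.01438 - 0.00544j   from Y*(Ω₁)=0.04186 - 0.01149j, Y(Ω₂)=-0.28638 - 0.20855j
  term(m=+4) = -0.00011 - 0.00272j   from Y*(Ω₁)=-0.00495 - 0.00408j, Y(Ω₂)=0.28356 + 0.31586j
  term(m=+5) = 0.00014 - 0.00007j   from Y*(Ω₁)=-0.00005 + 0.00064j, Y(Ω₂)=-0.12342 - 0.21469j
  term(m=+6) = 0.00000 + 0.00000j   from Y*(Ω₁)=0.00003 - 0.00002j, Y(Ω₂)=0.02402 + 0.07448j
Total Σ_m = -0.19648 - 0.00000j. Multiply by 0.966644: -0.18993 - 0.00000j. P_6(cos γ) = -0.189929

Legendre polynomial (addition theorem), -0.189929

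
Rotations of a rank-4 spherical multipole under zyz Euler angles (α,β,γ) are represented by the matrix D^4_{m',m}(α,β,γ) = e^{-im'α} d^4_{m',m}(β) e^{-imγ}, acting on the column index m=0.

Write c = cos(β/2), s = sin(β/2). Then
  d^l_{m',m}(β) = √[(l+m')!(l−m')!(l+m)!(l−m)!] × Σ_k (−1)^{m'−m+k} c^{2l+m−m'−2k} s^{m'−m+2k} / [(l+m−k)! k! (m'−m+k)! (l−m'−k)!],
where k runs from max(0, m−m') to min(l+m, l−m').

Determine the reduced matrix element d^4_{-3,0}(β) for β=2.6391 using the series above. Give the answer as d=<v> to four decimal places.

d^4_{-3,0}(β=2.6391) via the finite sum:
With c≡cos(β/2)=0.248611 and s≡sin(β/2)=0.968603, N=[1·5040·24·24]^{1/2}=1703.830978
Admissible k: 3..4 (factorial args all ≥0)
  k=3: (−1)^0·1703.8310/(144)·0.2486^5·0.9686^3 = +0.010212
  k=4: (−1)^1·1703.8310/(144)·0.2486^3·0.9686^5 = -0.155009
d^4_{-3,0}(2.6391) = +0.010212 -0.155009 = -0.144797

d=-0.1448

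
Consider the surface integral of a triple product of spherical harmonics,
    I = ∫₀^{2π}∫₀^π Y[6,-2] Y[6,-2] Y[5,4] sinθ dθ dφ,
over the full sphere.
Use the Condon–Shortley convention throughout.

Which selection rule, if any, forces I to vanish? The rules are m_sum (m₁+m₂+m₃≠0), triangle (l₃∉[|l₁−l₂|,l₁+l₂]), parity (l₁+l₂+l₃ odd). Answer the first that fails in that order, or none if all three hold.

parity

Σmᵢ = 0  ✓
l₃∈[|l₁−l₂|,l₁+l₂]=[0,12], have l₃=5  ✓
Σlᵢ = 17 ⇒ odd  ✗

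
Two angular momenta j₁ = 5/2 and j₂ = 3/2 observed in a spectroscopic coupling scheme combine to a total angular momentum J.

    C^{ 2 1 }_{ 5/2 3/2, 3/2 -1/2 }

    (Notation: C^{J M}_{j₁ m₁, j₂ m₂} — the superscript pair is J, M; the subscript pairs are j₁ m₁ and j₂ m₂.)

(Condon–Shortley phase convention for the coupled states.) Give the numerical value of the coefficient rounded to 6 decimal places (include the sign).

triangle: 2!·3!·1!/7! = 12/5040
(j±m)!: 4!·1!·1!·2!·3!·1! = 288
prefactor² = (2J+1)·Δ·N² = 24/7
  k=0: +1/(0!·2!·1!·1!·2!·0!) = 1/4
  k=1: −1/(1!·1!·0!·0!·3!·1!) = -1/6
Σ = 1/12  ⇒  CG² = 24/7·(1/12)² = 1/42
CG = +√(1/42) = +0.154303

+√(1/42) = +0.154303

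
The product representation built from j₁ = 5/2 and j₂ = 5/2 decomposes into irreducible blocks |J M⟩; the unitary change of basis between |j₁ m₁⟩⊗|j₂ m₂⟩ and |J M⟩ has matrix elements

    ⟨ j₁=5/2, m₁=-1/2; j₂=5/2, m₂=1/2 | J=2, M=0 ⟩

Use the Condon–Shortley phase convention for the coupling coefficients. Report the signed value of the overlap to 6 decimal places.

j₁+j₂−J=3  J+j₁−j₂=2  J−j₁+j₂=2  j₁+j₂+J+1=8
(j₁±m₁, j₂±m₂, J±M) = (2,3,3,2,2,2)
P² = 12/7
sum k=1..3:
  [1] −1/8 = -1/8
  [2] +1/2 = 1/2
  [3] −1/24 = -1/24
S = 1/3
C² = P²·S² = 4/21 ; C = +0.436436

+0.436436  (= +√(4/21))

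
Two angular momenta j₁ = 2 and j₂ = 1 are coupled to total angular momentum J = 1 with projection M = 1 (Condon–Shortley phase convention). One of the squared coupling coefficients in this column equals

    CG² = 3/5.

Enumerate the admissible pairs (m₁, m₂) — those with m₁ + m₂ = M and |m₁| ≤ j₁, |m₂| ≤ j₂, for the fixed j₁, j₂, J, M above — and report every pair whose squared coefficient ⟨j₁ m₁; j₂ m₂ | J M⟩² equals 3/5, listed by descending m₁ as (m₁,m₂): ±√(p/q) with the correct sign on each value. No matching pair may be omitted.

Admissible pairs with m₁+m₂ = M = 1: (0,1), (1,0), (2,-1)
  (m₁,m₂)=(2,-1): CG² = 3/5, CG = +√(3/5)   ← matches the target
  (m₁,m₂)=(1,0): CG² = 3/10, CG = −√(3/10)
  (m₁,m₂)=(0,1): CG² = 1/10, CG = +√(1/10)
Pairs with CG² = 3/5: (2,-1): +√(3/5)

(2,-1): +√(3/5)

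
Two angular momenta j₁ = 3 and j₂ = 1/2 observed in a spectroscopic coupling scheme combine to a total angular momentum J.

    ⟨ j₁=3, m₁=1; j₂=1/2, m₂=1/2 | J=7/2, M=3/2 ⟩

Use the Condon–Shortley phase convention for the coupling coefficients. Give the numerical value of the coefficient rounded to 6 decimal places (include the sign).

+√(5/7) = +0.845154

j₁+j₂−J=0  J+j₁−j₂=6  J−j₁+j₂=1  j₁+j₂+J+1=8
(j₁±m₁, j₂±m₂, J±M) = (4,2,1,0,5,2)
P² = 11520/7
sum k=0..0:
  [0] +1/48 = 1/48
S = 1/48
C² = P²·S² = 5/7 ; C = +0.845154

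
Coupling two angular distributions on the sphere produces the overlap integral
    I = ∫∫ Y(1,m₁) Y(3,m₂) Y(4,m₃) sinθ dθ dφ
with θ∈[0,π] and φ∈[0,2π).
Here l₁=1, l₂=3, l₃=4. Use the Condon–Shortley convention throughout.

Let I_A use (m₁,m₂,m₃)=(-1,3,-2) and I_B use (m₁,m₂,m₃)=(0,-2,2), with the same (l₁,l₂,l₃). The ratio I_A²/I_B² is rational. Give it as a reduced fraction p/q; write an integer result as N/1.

Same 1,3,4: normalisation and zero-m 3j drop out of the ratio.
A: Δ: 0! 2! 6! / 9! → 1/252; sum: t=0:+1/1440 = 1/1440; 3j²(1 3 4; -1 3 -2) = Δ·Π!·Σ² = 1/252  (sign +1)
B: Δ: 0! 2! 6! / 9! → 1/252; sum: t=0:+1/120 = 1/120; 3j²(1 3 4; 0 -2 2) = Δ·Π!·Σ² = 1/21  (sign +1)
I_A²/I_B² = (1/252)/(1/21) = 1/12

1/12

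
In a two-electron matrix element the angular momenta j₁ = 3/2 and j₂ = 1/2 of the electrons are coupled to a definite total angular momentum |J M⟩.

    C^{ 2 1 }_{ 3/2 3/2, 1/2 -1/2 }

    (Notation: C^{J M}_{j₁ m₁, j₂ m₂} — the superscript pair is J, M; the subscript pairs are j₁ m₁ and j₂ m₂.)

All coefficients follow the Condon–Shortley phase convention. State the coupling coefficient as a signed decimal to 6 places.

+0.500000

triangle: 0!*3!*1!/5! = 6/120
(j±m)!: 3!*0!*0!*1!*3!*1! = 36
prefactor² = (2J+1)*Δ*N² = 9
  k=0: +1/(0!*0!*0!*0!*3!*1!) = 1/6
Σ = 1/6  ⇒  CG² = 9*(1/6)² = 1/4
CG = +√(1/4) = +0.500000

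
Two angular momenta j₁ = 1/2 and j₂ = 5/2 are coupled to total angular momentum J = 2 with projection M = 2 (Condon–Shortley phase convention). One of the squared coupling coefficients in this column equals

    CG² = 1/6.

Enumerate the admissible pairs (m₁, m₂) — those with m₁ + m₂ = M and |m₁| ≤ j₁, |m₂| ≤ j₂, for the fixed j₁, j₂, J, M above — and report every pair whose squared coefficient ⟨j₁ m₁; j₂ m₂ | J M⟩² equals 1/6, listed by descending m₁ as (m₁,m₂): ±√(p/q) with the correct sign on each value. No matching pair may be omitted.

(1/2,3/2): +√(1/6)

Admissible pairs with m₁+m₂ = M = 2: (-1/2,5/2), (1/2,3/2)
  (m₁,m₂)=(1/2,3/2): CG² = 1/6, CG = +√(1/6)   ← matches the target
  (m₁,m₂)=(-1/2,5/2): CG² = 5/6, CG = −√(5/6)
Pairs with CG² = 1/6: (1/2,3/2): +√(1/6)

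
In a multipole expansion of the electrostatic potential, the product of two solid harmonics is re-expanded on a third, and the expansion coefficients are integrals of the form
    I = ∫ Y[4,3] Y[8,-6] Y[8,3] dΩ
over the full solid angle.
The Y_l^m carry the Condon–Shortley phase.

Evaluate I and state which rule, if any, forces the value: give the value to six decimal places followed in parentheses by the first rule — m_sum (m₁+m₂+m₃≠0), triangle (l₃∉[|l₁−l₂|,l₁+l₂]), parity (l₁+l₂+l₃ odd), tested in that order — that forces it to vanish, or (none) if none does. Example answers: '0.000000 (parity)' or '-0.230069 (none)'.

m-sum 0 ✓  L=20 even ✓  4≤8≤12 ✓
Π(2lᵢ+1) = 9×17×17 = 2601
triangle coeff Δ(4,8,8) = 1/185175900
Σ_t [0,4]: t=0:+1/557383680 t=1:−1/21772800 t=2:+1/8294400 t=3:−1/21772800 t=4:+1/557383680 = 1/30965760
(3j)²=36/4199 [(4 8 8; 0 0 0)], sign=+1
Σ_t [0,1]: t=0:+1/1045094400 t=1:−1/5748019200 = 1/1277337600
(3j)²=9/646 [(4 8 8; 3 -6 3)], sign=-1
⇒ 4πI² = 1458/4693
I = (-1)√(1458/4693/(4π)) = -0.15723476
No selection rule forces the value: the integral is nonzero (none).

-0.157235 (none)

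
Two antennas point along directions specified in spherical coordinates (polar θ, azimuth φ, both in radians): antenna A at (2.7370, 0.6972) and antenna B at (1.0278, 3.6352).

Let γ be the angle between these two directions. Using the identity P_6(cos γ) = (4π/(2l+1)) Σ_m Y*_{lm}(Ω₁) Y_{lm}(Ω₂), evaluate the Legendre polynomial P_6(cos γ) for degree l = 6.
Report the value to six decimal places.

Term-by-term m-sum for l=6 (normalisation 4π/13 = 0.966644):
  term(m=-6) = 0.00012 + 0.00032j   from Y*(Ω₁)=-0.00091 - 0.00155j, Y(Ω₂)=-0.18720 - 0.03405j
  term(m=-5) = 0.00304 + 0.00492j   from Y*(Ω₁)=0.01369 + 0.00491j, Y(Ω₂)=0.31091 + 0.24812j
  term(m=-4) = 0.01811 + 0.01919j   from Y*(Ω₁)=-0.06669 + 0.02455j, Y(Ω₂)=-0.14583 - 0.34146j
  term(m=-3) = -0.00251 - 0.00176j   from Y*(Ω₁)=0.11442 - 0.19946j, Y(Ω₂)=0.00120 - 0.01329j
  term(m=-2) = -0.15043 - 0.06488j   from Y*(Ω₁)=0.08285 + 0.46478j, Y(Ω₂)=-0.19120 + 0.28957j
  term(m=-1) = -0.05621 - 0.01160j   from Y*(Ω₁)=-0.36732 - 0.30764j, Y(Ω₂)=0.10549 - 0.05675j
  term(m=+0) = -0.03651 + 0.00000j   from Y*(Ω₁)=-0.11543 + 0.00000j, Y(Ω₂)=0.31633 + 0.00000j
  term(m=+1) = -0.05621 + 0.01160j   from Y*(Ω₁)=0.36732 - 0.30764j, Y(Ω₂)=-0.10549 - 0.05675j
  term(m=+2) = -0.15043 + 0.06488j   from Y*(Ω₁)=0.08285 - 0.46478j, Y(Ω₂)=-0.19120 - 0.28957j
  term(m=+3) = -0.00251 + 0.00176j   from Y*(Ω₁)=-0.11442 - 0.19946j, Y(Ω₂)=-0.00120 - 0.01329j
  term(m=+4) = 0.01811 - 0.01919j   from Y*(Ω₁)=-0.06669 - 0.02455j, Y(Ω₂)=-0.14583 + 0.34146j
  term(m=+5) = 0.00304 - 0.00492j   from Y*(Ω₁)=-0.01369 + 0.00491j, Y(Ω₂)=-0.31091 + 0.24812j
  term(m=+6) = 0.00012 - 0.00032j   from Y*(Ω₁)=-0.00091 + 0.00155j, Y(Ω₂)=-0.18720 + 0.03405j
Accumulated sum -0.41228 - 0.00000j; after 4π/(2l+1) scaling, -0.39853 - 0.00000j ⇒ P_6 = -0.398529

-0.398529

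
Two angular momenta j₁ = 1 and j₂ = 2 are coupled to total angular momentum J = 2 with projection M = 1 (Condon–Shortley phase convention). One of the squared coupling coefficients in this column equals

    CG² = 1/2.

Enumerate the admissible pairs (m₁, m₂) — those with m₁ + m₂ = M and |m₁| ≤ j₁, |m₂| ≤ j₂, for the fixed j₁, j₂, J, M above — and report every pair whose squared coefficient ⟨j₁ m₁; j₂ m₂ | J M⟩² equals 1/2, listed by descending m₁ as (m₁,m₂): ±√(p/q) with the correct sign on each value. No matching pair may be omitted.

Admissible pairs with m₁+m₂ = M = 1: (-1,2), (0,1), (1,0)
  (m₁,m₂)=(1,0): CG² = 1/2, CG = +√(1/2)   ← matches the target
  (m₁,m₂)=(0,1): CG² = 1/6, CG = −√(1/6)
  (m₁,m₂)=(-1,2): CG² = 1/3, CG = −√(1/3)
Pairs with CG² = 1/2: (1,0): +√(1/2)

(1,0): +√(1/2)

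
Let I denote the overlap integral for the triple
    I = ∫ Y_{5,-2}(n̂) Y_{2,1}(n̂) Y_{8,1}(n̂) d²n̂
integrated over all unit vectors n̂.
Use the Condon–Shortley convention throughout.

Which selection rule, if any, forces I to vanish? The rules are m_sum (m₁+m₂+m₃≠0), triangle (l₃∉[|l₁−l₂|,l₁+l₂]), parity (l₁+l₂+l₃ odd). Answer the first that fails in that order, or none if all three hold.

triangle

m₁+m₂+m₃ = -2 + 1 + 1 = 0  ✓
triangle: need |l₁−l₂| ≤ l₃ ≤ l₁+l₂ = [3,7]; l₃=8 is outside  ✗
parity: l₁+l₂+l₃ = 15 is odd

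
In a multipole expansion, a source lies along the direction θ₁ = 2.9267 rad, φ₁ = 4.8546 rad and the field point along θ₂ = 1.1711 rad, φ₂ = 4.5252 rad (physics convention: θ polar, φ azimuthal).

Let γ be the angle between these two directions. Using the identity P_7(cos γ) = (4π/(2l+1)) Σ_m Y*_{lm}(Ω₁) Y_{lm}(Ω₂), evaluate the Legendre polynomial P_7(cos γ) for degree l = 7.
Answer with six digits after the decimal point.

Term-by-term m-sum for l=7 (normalisation 4π/15 = 0.837758):
  [-7]  conj(Y_{7,-7})(Ω₁) = (-0.000008, 0.000005) ; Y_{7,-7}(Ω₂) = (0.271964, -0.072486) ; Δ = (-0.000002, 0.000002)
  [-6]  conj(Y_{7,-6})(Ω₁) = (0.000113, 0.000129) ; Y_{7,-6}(Ω₂) = (-0.192568, -0.401037) ; Δ = (0.000030, -0.000070)
  [-5]  conj(Y_{7,-5})(Ω₁) = (0.001205, -0.001399) ; Y_{7,-5}(Ω₂) = (-0.189809, 0.139808) ; Δ = (-0.000033, 0.000434)
  [-4]  conj(Y_{7,-4})(Ω₁) = (-0.011752, -0.007514) ; Y_{7,-4}(Ω₂) = (-0.155367, -0.144379) ; Δ = (0.000741, 0.002864)
  [-3]  conj(Y_{7,-3})(Ω₁) = (-0.031204, 0.068648) ; Y_{7,-3}(Ω₂) = (-0.171093, 0.271950) ; Δ = (-0.013330, -0.020231)
  [-2]  conj(Y_{7,-2})(Ω₁) = (0.268818, 0.078589) ; Y_{7,-2}(Ω₂) = (-0.077991, -0.030644) ; Δ = (-0.018557, -0.014367)
  [-1]  conj(Y_{7,-1})(Ω₁) = (0.088712, -0.619596) ; Y_{7,-1}(Ω₂) = (-0.061121, 0.322696) ; Δ = (0.194519, 0.066497)
  [+0]  conj(Y_{7,0})(Ω₁) = (-0.491404, -0.000000) ; Y_{7,0}(Ω₂) = (-0.045205, 0.000000) ; Δ = (0.022214, 0.000000)
  [+1]  conj(Y_{7,1})(Ω₁) = (-0.088712, -0.619596) ; Y_{7,1}(Ω₂) = (0.061121, 0.322696) ; Δ = (0.194519, -0.066497)
  [+2]  conj(Y_{7,2})(Ω₁) = (0.268818, -0.078589) ; Y_{7,2}(Ω₂) = (-0.077991, 0.030644) ; Δ = (-0.018557, 0.014367)
  [+3]  conj(Y_{7,3})(Ω₁) = (0.031204, 0.068648) ; Y_{7,3}(Ω₂) = (0.171093, 0.271950) ; Δ = (-0.013330, 0.020231)
  [+4]  conj(Y_{7,4})(Ω₁) = (-0.011752, 0.007514) ; Y_{7,4}(Ω₂) = (-0.155367, 0.144379) ; Δ = (0.000741, -0.002864)
  [+5]  conj(Y_{7,5})(Ω₁) = (-0.001205, -0.001399) ; Y_{7,5}(Ω₂) = (0.189809, 0.139808) ; Δ = (-0.000033, -0.000434)
  [+6]  conj(Y_{7,6})(Ω₁) = (0.000113, -0.000129) ; Y_{7,6}(Ω₂) = (-0.192568, 0.401037) ; Δ = (0.000030, 0.000070)
  [+7]  conj(Y_{7,7})(Ω₁) = (0.000008, 0.000005) ; Y_{7,7}(Ω₂) = (-0.271964, -0.072486) ; Δ = (-0.000002, -0.000002)
Total Σ_m = (0.348949, -0.000000). Multiply by 0.837758: (0.292335, -0.000000). P_7(cos γ) = 0.292335

0.292335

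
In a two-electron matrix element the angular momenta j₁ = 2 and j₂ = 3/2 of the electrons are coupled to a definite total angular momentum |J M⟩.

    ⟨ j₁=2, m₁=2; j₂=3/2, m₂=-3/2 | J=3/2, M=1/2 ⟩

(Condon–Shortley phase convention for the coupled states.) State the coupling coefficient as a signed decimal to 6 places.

+√(2/5) ≈ +0.632456

triangle: 2!*2!*1!/6! = 4/720
(j±m)!: 4!*0!*0!*3!*2!*1! = 288
prefactor² = (2J+1)*Δ*N² = 32/5
  k=0: +1/(0!*2!*0!*0!*2!*1!) = 1/4
Σ = 1/4  ⇒  CG² = 32/5*(1/4)² = 2/5
CG = +√(2/5) = +0.632456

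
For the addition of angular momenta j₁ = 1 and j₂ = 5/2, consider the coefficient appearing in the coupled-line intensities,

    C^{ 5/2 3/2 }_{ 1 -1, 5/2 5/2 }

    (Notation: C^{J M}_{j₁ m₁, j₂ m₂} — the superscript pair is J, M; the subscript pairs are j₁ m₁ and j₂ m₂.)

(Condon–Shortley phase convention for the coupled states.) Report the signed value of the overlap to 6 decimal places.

-0.534522

triangle: 1!*1!*4!/7! = 24/5040
(j±m)!: 0!*2!*5!*0!*4!*1! = 5760
prefactor² = (2J+1)*Δ*N² = 1152/7
  k=1: −1/(1!*0!*1!*4!*0!*0!) = -1/24
Σ = -1/24  ⇒  CG² = 1152/7*(-1/24)² = 2/7
CG = −√(2/7) = -0.534522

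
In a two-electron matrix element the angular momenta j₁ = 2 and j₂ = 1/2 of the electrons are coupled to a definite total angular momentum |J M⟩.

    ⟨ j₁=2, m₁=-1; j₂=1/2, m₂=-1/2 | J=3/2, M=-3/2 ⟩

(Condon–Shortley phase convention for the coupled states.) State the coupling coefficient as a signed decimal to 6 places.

+√(1/5) ≈ +0.447214

triangle: 1!×3!×0!/5! = 6/120
(j±m)!: 1!×3!×0!×1!×0!×3! = 36
prefactor² = (2J+1)×Δ×N² = 36/5
  k=0: +1/(0!×1!×3!×0!×0!×0!) = 1/6
Σ = 1/6  ⇒  CG² = 36/5×(1/6)² = 1/5
CG = +√(1/5) = +0.447214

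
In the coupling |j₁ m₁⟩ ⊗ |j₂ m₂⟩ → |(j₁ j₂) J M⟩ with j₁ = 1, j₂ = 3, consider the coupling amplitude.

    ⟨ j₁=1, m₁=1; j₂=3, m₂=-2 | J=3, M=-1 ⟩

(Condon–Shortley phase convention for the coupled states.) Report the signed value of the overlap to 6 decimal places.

√[7·1!1!5!/8! · 2!0!1!5!2!4!] = √(240)
  +(−1)^0/∏(0,1,0,1,1,4)! = 1/24  (running 1/24)
⟨..|..⟩ = √(240)·(1/24) = +0.645497

+√(5/12) = +0.645497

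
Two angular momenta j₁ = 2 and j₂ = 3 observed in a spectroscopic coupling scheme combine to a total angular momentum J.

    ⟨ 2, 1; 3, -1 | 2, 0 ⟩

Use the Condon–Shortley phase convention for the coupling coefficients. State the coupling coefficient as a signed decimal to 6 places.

triangle: 3!·1!·3!/8! = 36/40320
(j±m)!: 3!·1!·2!·4!·2!·2! = 1152
prefactor² = (2J+1)·Δ·N² = 36/7
  k=0: +1/(0!·3!·1!·2!·0!·1!) = 1/12
  k=1: −1/(1!·2!·0!·1!·1!·2!) = -1/4
Σ = -1/6  ⇒  CG² = 36/7·(-1/6)² = 1/7
CG = −√(1/7) = -0.377964

−√(1/7) = -0.377964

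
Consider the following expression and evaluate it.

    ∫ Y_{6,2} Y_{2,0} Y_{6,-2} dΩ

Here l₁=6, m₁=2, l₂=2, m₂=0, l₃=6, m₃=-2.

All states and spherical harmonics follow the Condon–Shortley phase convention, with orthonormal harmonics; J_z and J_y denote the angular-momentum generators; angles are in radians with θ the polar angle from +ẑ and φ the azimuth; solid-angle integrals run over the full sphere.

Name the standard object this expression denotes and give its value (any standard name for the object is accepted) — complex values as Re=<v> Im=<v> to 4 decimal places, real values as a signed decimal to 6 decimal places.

Gaunt coefficient, +0.114688

This is a Gaunt coefficient — the integral of a triple product of spherical harmonics over the sphere.
m-sum 0 ✓  L=14 even ✓  4≤6≤8 ✓
Π(2lᵢ+1) = 13×5×13 = 845
triangle coeff Δ(6,2,6) = 1/90090
Σ_t [0,2]: t=0:+1/69120 t=1:−1/14400 t=2:+1/69120 = -7/172800
(3j)²=14/715 [(6 2 6; 0 0 0)], sign=-1
Σ_t [0,2]: t=0:+1/69120 t=1:−1/30240 t=2:+1/322560 = -1/64512
(3j)²=10/1001 [(6 2 6; 2 0 -2)], sign=-1
⇒ 4πI² = 20/121
I = (+1)√(20/121/(4π)) = 0.11468784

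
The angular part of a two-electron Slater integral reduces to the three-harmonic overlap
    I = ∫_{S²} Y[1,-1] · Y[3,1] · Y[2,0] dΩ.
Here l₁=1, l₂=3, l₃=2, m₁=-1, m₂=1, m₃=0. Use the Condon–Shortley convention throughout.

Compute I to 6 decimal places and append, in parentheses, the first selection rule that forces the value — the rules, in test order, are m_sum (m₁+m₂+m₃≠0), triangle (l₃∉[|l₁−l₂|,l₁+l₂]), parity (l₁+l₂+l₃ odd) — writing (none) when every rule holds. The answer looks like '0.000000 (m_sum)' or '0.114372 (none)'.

m-sum 0 ✓  L=6 even ✓  2≤2≤4 ✓
Π(2lᵢ+1) = 3×7×5 = 105
triangle coeff Δ(1,3,2) = 1/105
Σ_t [1,1]: t=1:−1/4 = -1/4
(3j)²=3/35 [(1 3 2; 0 0 0)], sign=-1
Σ_t [2,2]: t=2:+1/8 = 1/8
(3j)²=2/35 [(1 3 2; -1 1 0)], sign=+1
⇒ 4πI² = 18/35
I = (-1)√(18/35/(4π)) = -0.20230066
No selection rule forces the value: the integral is nonzero (none).

-0.202301 (none)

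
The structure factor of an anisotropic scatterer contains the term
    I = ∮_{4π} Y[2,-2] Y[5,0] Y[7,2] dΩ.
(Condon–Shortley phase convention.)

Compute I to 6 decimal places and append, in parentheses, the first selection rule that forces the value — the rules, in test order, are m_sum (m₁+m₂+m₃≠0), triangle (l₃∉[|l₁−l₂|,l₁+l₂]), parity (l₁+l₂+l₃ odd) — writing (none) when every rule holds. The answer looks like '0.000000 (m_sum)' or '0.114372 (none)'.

0.127204 (none)

Rules hold: Σm=0, L=14 even, 3≤7≤7.
N = 5·11·15 = 825
Δ = 0!·4!·10!/15! = 1/15015
Racah Σ t=0..0: t=0:+1/57600 = 1/57600
⇒ 3j(2 5 7; 0 0 0)² = 21/715, sgn -1
Racah Σ t=0..0: t=0:+1/345600 = 1/345600
⇒ 3j(2 5 7; -2 0 2)² = 6/715, sgn -1
4πI² = N·(3j₀)²·(3jₘ)² = 378/1859
I = +1·√(0.203335/4π) = 0.12720415
No selection rule forces the value: the integral is nonzero (none).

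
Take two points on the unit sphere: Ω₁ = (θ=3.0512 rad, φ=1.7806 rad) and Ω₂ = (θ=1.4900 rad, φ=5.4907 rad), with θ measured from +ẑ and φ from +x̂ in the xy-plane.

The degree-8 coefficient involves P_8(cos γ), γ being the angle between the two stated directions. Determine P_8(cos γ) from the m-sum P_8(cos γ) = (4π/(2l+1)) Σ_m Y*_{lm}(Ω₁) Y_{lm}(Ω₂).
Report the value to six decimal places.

0.064146

Addition theorem: P_8(cos γ) = (4π/17) Σ_m Y*_{lm}(Ω₁) Y_{lm}(Ω₂), m = −8…8:
  [-8]  conj(Y_{8,-8})(Ω₁) = -0.000000+0.000000i ; Y_{8,-8}(Ω₂) = +0.501323+0.028454i ; Δ = -0.000000+0.000000i
  [-7]  conj(Y_{8,-7})(Ω₁) = -0.000000+0.000000i ; Y_{8,-7}(Ω₂) = +0.120562-0.109156i ; Δ = -0.000000+0.000000i
  [-6]  conj(Y_{8,-6})(Ω₁) = -0.000001-0.000003i ; Y_{8,-6}(Ω₂) = -0.014158+0.332742i ; Δ = +0.000001-0.000000i
  [-5]  conj(Y_{8,-5})(Ω₁) = +0.000050-0.000029i ; Y_{8,-5}(Ω₂) = +0.127724+0.137113i ; Δ = +0.000010+0.000003i
  [-4]  conj(Y_{8,-4})(Ω₁) = +0.000588+0.000654i ; Y_{8,-4}(Ω₂) = -0.278159-0.007888i ; Δ = -0.000158-0.000187i
  [-3]  conj(Y_{8,-3})(Ω₁) = -0.005868+0.008058i ; Y_{8,-3}(Ω₂) = -0.142748+0.136804i ; Δ = -0.000265-0.001953i
  [-2]  conj(Y_{8,-2})(Ω₁) = -0.073413-0.032750i ; Y_{8,-2}(Ω₂) = +0.003593-0.253471i ; Δ = -0.008565+0.018490i
  [-1]  conj(Y_{8,-1})(Ω₁) = +0.086292-0.405245i ; Y_{8,-1}(Ω₂) = -0.141679-0.143701i ; Δ = -0.070460+0.045014i
  [+0]  conj(Y_{8,0})(Ω₁) = +0.998175-0.000000i ; Y_{8,0}(Ω₂) = +0.246100+0.000000i ; Δ = +0.245650+0.000000i
  [+1]  conj(Y_{8,1})(Ω₁) = -0.086292-0.405245i ; Y_{8,1}(Ω₂) = +0.141679-0.143701i ; Δ = -0.070460-0.045014i
  [+2]  conj(Y_{8,2})(Ω₁) = -0.073413+0.032750i ; Y_{8,2}(Ω₂) = +0.003593+0.253471i ; Δ = -0.008565-0.018490i
  [+3]  conj(Y_{8,3})(Ω₁) = +0.005868+0.008058i ; Y_{8,3}(Ω₂) = +0.142748+0.136804i ; Δ = -0.000265+0.001953i
  [+4]  conj(Y_{8,4})(Ω₁) = +0.000588-0.000654i ; Y_{8,4}(Ω₂) = -0.278159+0.007888i ; Δ = -0.000158+0.000187i
  [+5]  conj(Y_{8,5})(Ω₁) = -0.000050-0.000029i ; Y_{8,5}(Ω₂) = -0.127724+0.137113i ; Δ = +0.000010-0.000003i
  [+6]  conj(Y_{8,6})(Ω₁) = -0.000001+0.000003i ; Y_{8,6}(Ω₂) = -0.014158-0.332742i ; Δ = +0.000001+0.000000i
  [+7]  conj(Y_{8,7})(Ω₁) = +0.000000+0.000000i ; Y_{8,7}(Ω₂) = -0.120562-0.109156i ; Δ = -0.000000-0.000000i
  [+8]  conj(Y_{8,8})(Ω₁) = -0.000000-0.000000i ; Y_{8,8}(Ω₂) = +0.501323-0.028454i ; Δ = -0.000000-0.000000i
Σ over m = +0.086778-0.000000i; ×(4π/17) → +0.064146-0.000000i. Real part: 0.064146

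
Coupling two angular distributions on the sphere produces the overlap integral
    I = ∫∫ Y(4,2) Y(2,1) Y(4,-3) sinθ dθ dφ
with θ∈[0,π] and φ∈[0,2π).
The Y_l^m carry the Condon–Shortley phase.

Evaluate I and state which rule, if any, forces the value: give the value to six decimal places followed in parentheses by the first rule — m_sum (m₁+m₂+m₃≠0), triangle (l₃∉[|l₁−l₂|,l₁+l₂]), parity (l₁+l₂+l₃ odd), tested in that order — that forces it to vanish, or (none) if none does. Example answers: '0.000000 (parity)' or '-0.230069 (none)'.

-0.187702 (none)

Checks pass: Σm=0; 10 even; l₃=4∈[2,6].
(2·4+1)(2·2+1)(2·4+1) = 405
Δ: 2! 6! 2! / 11! → 1/13860
sum: t=0:+1/192 t=1:−1/36 t=2:+1/192 = -5/288
3j²(4 2 4; 0 0 0) = Δ·Π!·Σ² = 20/693  (sign -1)
sum: t=1:−1/240 t=2:+1/1440 = -1/288
3j²(4 2 4; 2 1 -3) = Δ·Π!·Σ² = 5/132  (sign +1)
combine: 4πI² = 405·20/693·5/132 = 375/847
take √, sign -1: I = -0.18770204
No selection rule forces the value: the integral is nonzero (none).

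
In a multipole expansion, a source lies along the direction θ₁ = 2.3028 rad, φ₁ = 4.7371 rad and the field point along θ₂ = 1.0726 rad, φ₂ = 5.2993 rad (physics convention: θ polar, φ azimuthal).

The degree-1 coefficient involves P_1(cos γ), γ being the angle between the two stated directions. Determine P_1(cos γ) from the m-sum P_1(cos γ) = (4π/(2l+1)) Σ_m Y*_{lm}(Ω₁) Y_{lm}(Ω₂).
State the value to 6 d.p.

0.233478

Summing Y*_{l m}(θ₁,φ₁)·Y_{l m}(θ₂,φ₂) over m ∈ [−1, 1]; prefactor 4π/(2·1+1) = 4.188790:
  [-1]  conj(Y_{1,-1})(Ω₁) = +0.006350-0.256913i ; Y_{1,-1}(Ω₂) = +0.168075+0.252709i ; Δ = +0.065991-0.041576i
  [+0]  conj(Y_{1,0})(Ω₁) = -0.326563-0.000000i ; Y_{1,0}(Ω₂) = +0.233475+0.000000i ; Δ = -0.076244-0.000000i
  [+1]  conj(Y_{1,1})(Ω₁) = -0.006350-0.256913i ; Y_{1,1}(Ω₂) = -0.168075+0.252709i ; Δ = +0.065991+0.041576i
Σ over m = +0.055739+0.000000i; ×(4π/3) → +0.233478+0.000000i. Real part: 0.233478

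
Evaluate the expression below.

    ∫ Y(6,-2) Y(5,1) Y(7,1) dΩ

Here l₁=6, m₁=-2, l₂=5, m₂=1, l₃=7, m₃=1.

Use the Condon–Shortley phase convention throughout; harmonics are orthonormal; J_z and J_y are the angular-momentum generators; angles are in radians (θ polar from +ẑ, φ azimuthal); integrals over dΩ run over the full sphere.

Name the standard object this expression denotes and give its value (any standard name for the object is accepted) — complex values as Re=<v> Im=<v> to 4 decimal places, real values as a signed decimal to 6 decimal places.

Gaunt coefficient, +0.103809

This is a Gaunt coefficient — the integral of a triple product of spherical harmonics over the sphere.
Rules hold: Σm=0, L=18 even, 1≤7≤11.
N = 13·11·15 = 2145
Δ = 4!·8!·6!/19! = 1/174594420
Racah Σ t=0..4: t=0:+1/4147200 t=1:−1/207360 t=2:+1/82944 t=3:−1/207360 t=4:+1/4147200 = 1/345600
⇒ 3j(6 5 7; 0 0 0)² = 420/46189, sgn -1
Racah Σ t=0..4: t=0:+1/696729600 t=1:−1/3628800 t=2:+1/276480 t=3:−1/155520 t=4:+1/663552 = -367/232243200
⇒ 3j(6 5 7; -2 1 1)² = 134689/19399380, sgn -1
4πI² = N·(3j₀)²·(3jₘ)² = 2020335/14919047
I = +1·√(0.13542/4π) = 0.10380929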